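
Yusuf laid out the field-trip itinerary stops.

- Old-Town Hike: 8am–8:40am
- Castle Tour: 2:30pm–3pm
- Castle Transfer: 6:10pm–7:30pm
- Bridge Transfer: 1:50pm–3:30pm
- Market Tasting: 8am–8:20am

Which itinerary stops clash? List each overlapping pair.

Bridge Transfer & Castle Tour, Market Tasting & Old-Town Hike

Sorted by start: Old-Town Hike, Market Tasting, Bridge Transfer, Castle Tour, Castle Transfer.
Market Tasting starts before Old-Town Hike ends → Old-Town Hike and Market Tasting overlap.
Bridge Transfer starts after Old-Town Hike ends, so nothing later overlaps Old-Town Hike either.
Bridge Transfer starts after Market Tasting ends, so nothing later overlaps Market Tasting either.
Castle Tour starts before Bridge Transfer ends → Bridge Transfer and Castle Tour overlap.
Castle Transfer starts after Bridge Transfer ends.
Castle Transfer starts after Castle Tour ends.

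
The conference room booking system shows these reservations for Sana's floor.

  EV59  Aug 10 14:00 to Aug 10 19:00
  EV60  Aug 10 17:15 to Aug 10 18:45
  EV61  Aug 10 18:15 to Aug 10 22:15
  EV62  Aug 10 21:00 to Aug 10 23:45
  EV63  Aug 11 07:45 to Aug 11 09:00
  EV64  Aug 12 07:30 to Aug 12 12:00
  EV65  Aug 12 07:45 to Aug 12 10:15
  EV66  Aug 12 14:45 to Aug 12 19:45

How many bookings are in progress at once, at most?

Walk through starts and ends in time order (an end at T is processed before a start at T):
Aug 10 14:00 start EV59 → 1
Aug 10 17:15 start EV60 → 2
Aug 10 18:15 start EV61 → 3
Aug 10 18:45 end EV60 → 2
Aug 10 19:00 end EV59 → 1
Aug 10 21:00 start EV62 → 2
Aug 10 22:15 end EV61 → 1
Aug 10 23:45 end EV62 → 0
Aug 11 07:45 start EV63 → 1
Aug 11 09:00 end EV63 → 0
Aug 12 07:30 start EV64 → 1
Aug 12 07:45 start EV65 → 2
Aug 12 10:15 end EV65 → 1
Aug 12 12:00 end EV64 → 0
Aug 12 14:45 start EV66 → 1
Aug 12 19:45 end EV66 → 0
Peak is 3, at Aug 10 18:15 (EV59, EV60, EV61).

3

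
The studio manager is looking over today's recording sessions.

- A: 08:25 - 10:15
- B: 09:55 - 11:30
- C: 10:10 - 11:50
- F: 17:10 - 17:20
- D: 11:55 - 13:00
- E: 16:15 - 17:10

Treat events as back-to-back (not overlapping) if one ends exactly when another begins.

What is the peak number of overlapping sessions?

3

Sort all start/end points and keep a running count:
08:25 start A → 1
09:55 start B → 2
10:10 start C → 3
10:15 end A → 2
11:30 end B → 1
11:50 end C → 0
11:55 start D → 1
13:00 end D → 0
16:15 start E → 1
17:10 end E → 0
17:10 start F → 1
17:20 end F → 0
Peak is 3, at 10:10 (A, B, C).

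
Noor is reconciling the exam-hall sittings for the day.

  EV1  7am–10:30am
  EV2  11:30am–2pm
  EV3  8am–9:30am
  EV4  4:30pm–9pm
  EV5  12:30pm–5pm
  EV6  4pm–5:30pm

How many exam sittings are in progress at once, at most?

Walk through starts and ends in time order (an end at T is processed before a start at T):
7am start EV1 → 1
8am start EV3 → 2
9:30am end EV3 → 1
10:30am end EV1 → 0
11:30am start EV2 → 1
12:30pm start EV5 → 2
2pm end EV2 → 1
4pm start EV6 → 2
4:30pm start EV4 → 3
5pm end EV5 → 2
5:30pm end EV6 → 1
9pm end EV4 → 0
Peak is 3, at 4:30pm (EV4, EV5, EV6).

3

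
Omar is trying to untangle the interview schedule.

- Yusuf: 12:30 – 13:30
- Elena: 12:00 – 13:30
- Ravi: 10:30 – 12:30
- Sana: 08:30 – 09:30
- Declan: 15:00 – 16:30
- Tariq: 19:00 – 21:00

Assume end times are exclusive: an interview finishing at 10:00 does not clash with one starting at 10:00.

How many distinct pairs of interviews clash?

2

Sorted by start: Sana, Ravi, Elena, Yusuf, Declan, Tariq.
Ravi starts after Sana ends, so Sana has no further overlaps.
Elena starts before Ravi ends → Ravi and Elena overlap.
Yusuf starts exactly when Ravi ends (back-to-back, no overlap), so Ravi has no further overlaps.
Yusuf starts before Elena ends → Elena and Yusuf overlap.
Declan starts after Elena ends, so Elena has no further overlaps.
Declan starts after Yusuf ends, so Yusuf has no further overlaps.
Tariq starts after Declan ends.
Overlapping pairs: Elena & Ravi, Elena & Yusuf — 2 in total.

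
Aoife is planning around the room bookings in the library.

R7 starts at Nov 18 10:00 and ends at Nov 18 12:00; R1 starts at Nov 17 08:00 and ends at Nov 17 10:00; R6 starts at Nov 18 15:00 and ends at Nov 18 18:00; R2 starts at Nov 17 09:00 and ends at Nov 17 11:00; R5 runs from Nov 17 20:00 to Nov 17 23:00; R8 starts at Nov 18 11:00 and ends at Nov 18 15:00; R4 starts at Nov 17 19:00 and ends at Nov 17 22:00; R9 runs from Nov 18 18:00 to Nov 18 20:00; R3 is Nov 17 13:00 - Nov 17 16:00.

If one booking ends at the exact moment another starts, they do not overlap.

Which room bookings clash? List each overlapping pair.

Check each pair: they overlap iff neither finishes before the other starts.
Sorted by start: R1, R2, R3, R4, R5, R7, R8, R6, R9.
R2 starts before R1 ends → R1 and R2 overlap.
R3 starts after R1 ends, so nothing later overlaps R1 either.
R3 starts after R2 ends, so nothing later overlaps R2 either.
R4 starts after R3 ends, so nothing later overlaps R3 either.
R5 starts before R4 ends → R4 and R5 overlap.
R7 starts after R4 ends, so nothing later overlaps R4 either.
R7 starts after R5 ends, so nothing later overlaps R5 either.
R8 starts before R7 ends → R7 and R8 overlap.
R6 starts after R7 ends, so nothing later overlaps R7 either.
R6 starts exactly when R8 ends (back-to-back, no overlap), so nothing later overlaps R8 either.
R9 starts exactly when R6 ends (back-to-back, no overlap).

R1 & R2, R4 & R5, R7 & R8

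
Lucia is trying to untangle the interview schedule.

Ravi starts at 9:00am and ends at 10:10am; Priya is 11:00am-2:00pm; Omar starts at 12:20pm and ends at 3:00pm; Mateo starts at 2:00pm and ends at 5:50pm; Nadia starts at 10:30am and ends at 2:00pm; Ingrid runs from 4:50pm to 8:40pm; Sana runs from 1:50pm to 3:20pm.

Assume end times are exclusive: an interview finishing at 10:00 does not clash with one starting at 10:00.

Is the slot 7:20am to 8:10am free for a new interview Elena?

Yes — the slot is free

Ravi: starts 9:00am at or after Elena ends 8:10am → clear.
Nadia: starts 10:30am at or after Elena ends 8:10am → clear.
Priya: starts 11:00am at or after Elena ends 8:10am → clear.
Omar: starts 12:20pm at or after Elena ends 8:10am → clear.
Sana: starts 1:50pm at or after Elena ends 8:10am → clear.
Mateo: starts 2:00pm at or after Elena ends 8:10am → clear.
Ingrid: starts 4:50pm at or after Elena ends 8:10am → clear.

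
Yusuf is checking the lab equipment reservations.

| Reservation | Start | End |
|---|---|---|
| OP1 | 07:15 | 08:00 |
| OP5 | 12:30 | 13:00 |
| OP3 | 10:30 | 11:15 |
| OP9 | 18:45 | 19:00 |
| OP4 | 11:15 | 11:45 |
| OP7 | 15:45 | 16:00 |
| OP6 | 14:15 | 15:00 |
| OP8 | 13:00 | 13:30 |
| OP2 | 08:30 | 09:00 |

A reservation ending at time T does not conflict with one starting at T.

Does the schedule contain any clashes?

Two intervals overlap when each starts before the other ends.
Sorted by start: OP1, OP2, OP3, OP4, OP5, OP8, OP6, OP7, OP9.
OP2 starts after OP1 ends — done with OP1.
OP3 starts after OP2 ends — done with OP2.
OP4 starts exactly when OP3 ends (back-to-back, no overlap) — done with OP3.
OP5 starts after OP4 ends — done with OP4.
OP8 starts exactly when OP5 ends (back-to-back, no overlap) — done with OP5.
OP6 starts after OP8 ends — done with OP8.
OP7 starts after OP6 ends — done with OP6.
OP9 starts after OP7 ends.
Every pair is clear; the schedule has no overlaps.

No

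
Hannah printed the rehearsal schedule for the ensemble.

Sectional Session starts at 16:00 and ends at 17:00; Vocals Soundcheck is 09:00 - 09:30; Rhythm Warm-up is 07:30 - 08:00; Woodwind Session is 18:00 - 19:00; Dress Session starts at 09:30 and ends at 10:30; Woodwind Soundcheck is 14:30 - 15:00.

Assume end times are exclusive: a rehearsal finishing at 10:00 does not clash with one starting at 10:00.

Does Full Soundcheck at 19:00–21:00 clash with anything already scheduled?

Rhythm Warm-up: ends 08:00 at or before Full Soundcheck starts 19:00 → clear.
Vocals Soundcheck: ends 09:30 at or before Full Soundcheck starts 19:00 → clear.
Dress Session: ends 10:30 at or before Full Soundcheck starts 19:00 → clear.
Woodwind Soundcheck: ends 15:00 at or before Full Soundcheck starts 19:00 → clear.
Sectional Session: ends 17:00 at or before Full Soundcheck starts 19:00 → clear.
Woodwind Session: ends 19:00 at or before Full Soundcheck starts 19:00 → clear.

No — it doesn't clash with anything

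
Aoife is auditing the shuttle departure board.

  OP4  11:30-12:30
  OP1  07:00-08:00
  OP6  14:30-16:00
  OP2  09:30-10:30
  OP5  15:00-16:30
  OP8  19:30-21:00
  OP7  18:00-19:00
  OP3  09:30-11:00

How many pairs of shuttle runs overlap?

2

Check each pair: they overlap iff neither finishes before the other starts.
Sorted by start: OP1, OP2, OP3, OP4, OP6, OP5, OP7, OP8.
OP2 starts after OP1 ends — done with OP1.
OP3 starts before OP2 ends → OP2 and OP3 overlap.
OP4 starts after OP2 ends — done with OP2.
OP4 starts after OP3 ends — done with OP3.
OP6 starts after OP4 ends — done with OP4.
OP5 starts before OP6 ends → OP6 and OP5 overlap.
OP7 starts after OP6 ends — done with OP6.
OP7 starts after OP5 ends — done with OP5.
OP8 starts after OP7 ends.
Overlapping pairs: OP2 & OP3, OP5 & OP6 — 2 in total.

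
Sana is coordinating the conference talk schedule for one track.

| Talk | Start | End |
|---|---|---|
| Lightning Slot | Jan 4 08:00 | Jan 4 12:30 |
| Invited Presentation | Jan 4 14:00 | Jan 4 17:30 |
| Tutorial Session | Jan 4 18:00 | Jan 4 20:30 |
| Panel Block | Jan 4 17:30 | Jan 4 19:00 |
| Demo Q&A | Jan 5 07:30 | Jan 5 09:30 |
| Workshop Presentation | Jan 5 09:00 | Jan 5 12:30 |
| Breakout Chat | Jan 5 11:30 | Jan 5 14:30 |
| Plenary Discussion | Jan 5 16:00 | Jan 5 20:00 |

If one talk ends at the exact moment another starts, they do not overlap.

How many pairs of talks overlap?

Check each pair: they overlap iff neither finishes before the other starts.
Sorted by start: Lightning Slot, Invited Presentation, Panel Block, Tutorial Session, Demo Q&A, Workshop Presentation, Breakout Chat, Plenary Discussion.
Invited Presentation starts after Lightning Slot ends; Lightning Slot is clear from here.
Panel Block starts exactly when Invited Presentation ends (back-to-back, no overlap); Invited Presentation is clear from here.
Tutorial Session starts before Panel Block ends → Panel Block and Tutorial Session overlap.
Demo Q&A starts after Panel Block ends; Panel Block is clear from here.
Demo Q&A starts after Tutorial Session ends; Tutorial Session is clear from here.
Workshop Presentation starts before Demo Q&A ends → Demo Q&A and Workshop Presentation overlap.
Breakout Chat starts after Demo Q&A ends; Demo Q&A is clear from here.
Breakout Chat starts before Workshop Presentation ends → Workshop Presentation and Breakout Chat overlap.
Plenary Discussion starts after Workshop Presentation ends.
Plenary Discussion starts after Breakout Chat ends.
Overlapping pairs: Breakout Chat & Workshop Presentation, Demo Q&A & Workshop Presentation, Panel Block & Tutorial Session — 3 in total.

3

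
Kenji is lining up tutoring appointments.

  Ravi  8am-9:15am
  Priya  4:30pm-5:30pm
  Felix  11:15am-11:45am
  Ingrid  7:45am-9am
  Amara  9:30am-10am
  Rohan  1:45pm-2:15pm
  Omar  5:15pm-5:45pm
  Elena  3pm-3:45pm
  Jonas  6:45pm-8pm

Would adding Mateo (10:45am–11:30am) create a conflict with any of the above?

Ingrid: ends 9am at or before Mateo starts 10:45am → clear.
Ravi: ends 9:15am at or before Mateo starts 10:45am → clear.
Amara: ends 10am at or before Mateo starts 10:45am → clear.
Felix: starts 11:15am before Mateo ends 11:30am, and ends 11:45am after Mateo starts 10:45am → overlap.
Rohan: starts 1:45pm at or after Mateo ends 11:30am → clear.
Elena: starts 3pm at or after Mateo ends 11:30am → clear.
Priya: starts 4:30pm at or after Mateo ends 11:30am → clear.
Omar: starts 5:15pm at or after Mateo ends 11:30am → clear.
Jonas: starts 6:45pm at or after Mateo ends 11:30am → clear.
Mateo overlaps Felix.

Yes — it overlaps Felix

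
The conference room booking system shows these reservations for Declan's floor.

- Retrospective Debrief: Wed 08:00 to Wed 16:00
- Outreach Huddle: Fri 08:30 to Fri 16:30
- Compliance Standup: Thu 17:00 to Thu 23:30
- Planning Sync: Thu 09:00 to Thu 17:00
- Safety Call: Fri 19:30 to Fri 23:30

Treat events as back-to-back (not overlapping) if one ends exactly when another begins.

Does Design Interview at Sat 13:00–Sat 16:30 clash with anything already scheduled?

Retrospective Debrief: ends Wed 16:00 at or before Design Interview starts Sat 13:00 → clear.
Planning Sync: ends Thu 17:00 at or before Design Interview starts Sat 13:00 → clear.
Compliance Standup: ends Thu 23:30 at or before Design Interview starts Sat 13:00 → clear.
Outreach Huddle: ends Fri 16:30 at or before Design Interview starts Sat 13:00 → clear.
Safety Call: ends Fri 23:30 at or before Design Interview starts Sat 13:00 → clear.

No — it doesn't clash with anything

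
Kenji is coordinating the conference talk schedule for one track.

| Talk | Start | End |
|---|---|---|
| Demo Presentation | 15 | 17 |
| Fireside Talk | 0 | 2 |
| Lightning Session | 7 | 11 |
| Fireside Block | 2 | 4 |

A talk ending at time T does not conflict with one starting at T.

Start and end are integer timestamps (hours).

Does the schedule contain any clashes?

Sorted by start: Fireside Talk, Fireside Block, Lightning Session, Demo Presentation.
Fireside Block starts exactly when Fireside Talk ends (back-to-back, no overlap), so nothing later overlaps Fireside Talk either.
Lightning Session starts after Fireside Block ends, so nothing later overlaps Fireside Block either.
Demo Presentation starts after Lightning Session ends.
Every pair is clear; the schedule has no overlaps.

No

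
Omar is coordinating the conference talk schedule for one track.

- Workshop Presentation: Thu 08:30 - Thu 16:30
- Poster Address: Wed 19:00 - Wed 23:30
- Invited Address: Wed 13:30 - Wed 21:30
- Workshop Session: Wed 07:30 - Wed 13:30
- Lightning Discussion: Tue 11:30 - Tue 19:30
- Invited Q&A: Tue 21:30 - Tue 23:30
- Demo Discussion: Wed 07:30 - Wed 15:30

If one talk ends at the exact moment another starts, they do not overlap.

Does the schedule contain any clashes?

Yes

Two intervals overlap when each starts before the other ends.
Sorted by start: Lightning Discussion, Invited Q&A, Workshop Session, Demo Discussion, Invited Address, Poster Address, Workshop Presentation.
Invited Q&A starts after Lightning Discussion ends, so nothing later overlaps Lightning Discussion either.
Workshop Session starts after Invited Q&A ends, so nothing later overlaps Invited Q&A either.
Demo Discussion starts before Workshop Session ends → Workshop Session and Demo Discussion overlap.
That's a conflict, so the schedule is not conflict-free.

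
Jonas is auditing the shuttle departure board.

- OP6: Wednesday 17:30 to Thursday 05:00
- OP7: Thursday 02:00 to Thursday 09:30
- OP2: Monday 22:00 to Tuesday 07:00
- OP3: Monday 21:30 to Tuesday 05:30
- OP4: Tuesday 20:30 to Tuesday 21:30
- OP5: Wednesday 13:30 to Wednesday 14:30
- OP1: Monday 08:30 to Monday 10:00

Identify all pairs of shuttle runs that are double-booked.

Sorted by start: OP1, OP3, OP2, OP4, OP5, OP6, OP7.
OP3 starts after OP1 ends; OP1 is clear from here.
OP2 starts before OP3 ends → OP3 and OP2 overlap.
OP4 starts after OP3 ends; OP3 is clear from here.
OP4 starts after OP2 ends; OP2 is clear from here.
OP5 starts after OP4 ends; OP4 is clear from here.
OP6 starts after OP5 ends; OP5 is clear from here.
OP7 starts before OP6 ends → OP6 and OP7 overlap.

OP2 & OP3, OP6 & OP7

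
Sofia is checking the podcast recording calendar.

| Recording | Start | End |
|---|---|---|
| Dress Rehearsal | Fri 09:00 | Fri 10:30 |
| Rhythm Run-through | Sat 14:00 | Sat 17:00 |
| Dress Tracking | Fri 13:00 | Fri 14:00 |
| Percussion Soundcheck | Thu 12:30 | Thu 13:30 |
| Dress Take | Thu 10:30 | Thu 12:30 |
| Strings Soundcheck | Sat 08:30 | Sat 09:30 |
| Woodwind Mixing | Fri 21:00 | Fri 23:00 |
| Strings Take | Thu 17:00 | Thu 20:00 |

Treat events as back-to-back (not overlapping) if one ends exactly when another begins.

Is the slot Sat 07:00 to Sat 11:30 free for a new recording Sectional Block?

No — it overlaps Strings Soundcheck

Dress Take: ends Thu 12:30 at or before Sectional Block starts Sat 07:00 → clear.
Percussion Soundcheck: ends Thu 13:30 at or before Sectional Block starts Sat 07:00 → clear.
Strings Take: ends Thu 20:00 at or before Sectional Block starts Sat 07:00 → clear.
Dress Rehearsal: ends Fri 10:30 at or before Sectional Block starts Sat 07:00 → clear.
Dress Tracking: ends Fri 14:00 at or before Sectional Block starts Sat 07:00 → clear.
Woodwind Mixing: ends Fri 23:00 at or before Sectional Block starts Sat 07:00 → clear.
Strings Soundcheck: starts Sat 08:30 before Sectional Block ends Sat 11:30, and ends Sat 09:30 after Sectional Block starts Sat 07:00 → overlap.
Rhythm Run-through: starts Sat 14:00 at or after Sectional Block ends Sat 11:30 → clear.
Sectional Block overlaps Strings Soundcheck.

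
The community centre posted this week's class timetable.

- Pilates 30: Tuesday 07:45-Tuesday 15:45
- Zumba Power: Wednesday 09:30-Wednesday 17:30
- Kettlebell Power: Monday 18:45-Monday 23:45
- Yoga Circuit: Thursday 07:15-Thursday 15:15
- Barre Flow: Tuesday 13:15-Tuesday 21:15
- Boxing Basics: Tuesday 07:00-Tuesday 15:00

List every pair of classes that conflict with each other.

Sorted by start: Kettlebell Power, Boxing Basics, Pilates 30, Barre Flow, Zumba Power, Yoga Circuit.
Boxing Basics starts after Kettlebell Power ends; Kettlebell Power is clear from here.
Pilates 30 starts before Boxing Basics ends → Boxing Basics and Pilates 30 overlap.
Barre Flow starts before Boxing Basics ends → Boxing Basics and Barre Flow overlap.
Zumba Power starts after Boxing Basics ends; Boxing Basics is clear from here.
Barre Flow starts before Pilates 30 ends → Pilates 30 and Barre Flow overlap.
Zumba Power starts after Pilates 30 ends; Pilates 30 is clear from here.
Zumba Power starts after Barre Flow ends; Barre Flow is clear from here.
Yoga Circuit starts after Zumba Power ends.

Barre Flow & Boxing Basics, Barre Flow & Pilates 30, Boxing Basics & Pilates 30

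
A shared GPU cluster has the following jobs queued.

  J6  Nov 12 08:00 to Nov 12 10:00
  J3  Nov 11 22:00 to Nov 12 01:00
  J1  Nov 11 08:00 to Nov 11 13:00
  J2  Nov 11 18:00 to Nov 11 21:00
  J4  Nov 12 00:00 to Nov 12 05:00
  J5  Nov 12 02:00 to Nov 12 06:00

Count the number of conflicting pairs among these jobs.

2

Check each pair: they overlap iff neither finishes before the other starts.
Sorted by start: J1, J2, J3, J4, J5, J6.
J2 starts after J1 ends; J1 is clear from here.
J3 starts after J2 ends; J2 is clear from here.
J4 starts before J3 ends → J3 and J4 overlap.
J5 starts after J3 ends; J3 is clear from here.
J5 starts before J4 ends → J4 and J5 overlap.
J6 starts after J4 ends.
J6 starts after J5 ends.
Overlapping pairs: J3 & J4, J4 & J5 — 2 in total.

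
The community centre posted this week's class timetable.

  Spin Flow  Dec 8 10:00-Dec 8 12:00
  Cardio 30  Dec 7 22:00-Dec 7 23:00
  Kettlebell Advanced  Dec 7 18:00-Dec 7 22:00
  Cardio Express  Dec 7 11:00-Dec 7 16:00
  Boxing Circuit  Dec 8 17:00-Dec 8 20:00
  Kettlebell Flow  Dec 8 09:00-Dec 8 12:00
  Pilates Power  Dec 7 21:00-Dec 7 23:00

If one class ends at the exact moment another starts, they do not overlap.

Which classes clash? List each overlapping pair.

Two intervals overlap when each starts before the other ends.
Sorted by start: Cardio Express, Kettlebell Advanced, Pilates Power, Cardio 30, Kettlebell Flow, Spin Flow, Boxing Circuit.
Kettlebell Advanced starts after Cardio Express ends, so Cardio Express has no further overlaps.
Pilates Power starts before Kettlebell Advanced ends → Kettlebell Advanced and Pilates Power overlap.
Cardio 30 starts exactly when Kettlebell Advanced ends (back-to-back, no overlap), so Kettlebell Advanced has no further overlaps.
Cardio 30 starts before Pilates Power ends → Pilates Power and Cardio 30 overlap.
Kettlebell Flow starts after Pilates Power ends, so Pilates Power has no further overlaps.
Kettlebell Flow starts after Cardio 30 ends, so Cardio 30 has no further overlaps.
Spin Flow starts before Kettlebell Flow ends → Kettlebell Flow and Spin Flow overlap.
Boxing Circuit starts after Kettlebell Flow ends.
Boxing Circuit starts after Spin Flow ends.

Cardio 30 & Pilates Power, Kettlebell Advanced & Pilates Power, Kettlebell Flow & Spin Flow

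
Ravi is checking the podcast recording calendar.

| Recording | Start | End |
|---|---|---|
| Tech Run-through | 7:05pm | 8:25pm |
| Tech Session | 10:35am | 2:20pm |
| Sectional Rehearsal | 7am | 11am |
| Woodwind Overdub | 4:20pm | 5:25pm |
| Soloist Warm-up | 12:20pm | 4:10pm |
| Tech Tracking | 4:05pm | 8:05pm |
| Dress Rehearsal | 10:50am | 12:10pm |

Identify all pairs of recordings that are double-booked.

Check each pair: they overlap iff neither finishes before the other starts.
Sorted by start: Sectional Rehearsal, Tech Session, Dress Rehearsal, Soloist Warm-up, Tech Tracking, Woodwind Overdub, Tech Run-through.
Tech Session starts before Sectional Rehearsal ends → Sectional Rehearsal and Tech Session overlap.
Dress Rehearsal starts before Sectional Rehearsal ends → Sectional Rehearsal and Dress Rehearsal overlap.
Soloist Warm-up starts after Sectional Rehearsal ends, so Sectional Rehearsal has no further overlaps.
Dress Rehearsal starts before Tech Session ends → Tech Session and Dress Rehearsal overlap.
Soloist Warm-up starts before Tech Session ends → Tech Session and Soloist Warm-up overlap.
Tech Tracking starts after Tech Session ends, so Tech Session has no further overlaps.
Soloist Warm-up starts after Dress Rehearsal ends, so Dress Rehearsal has no further overlaps.
Tech Tracking starts before Soloist Warm-up ends → Soloist Warm-up and Tech Tracking overlap.
Woodwind Overdub starts after Soloist Warm-up ends, so Soloist Warm-up has no further overlaps.
Woodwind Overdub starts before Tech Tracking ends → Tech Tracking and Woodwind Overdub overlap.
Tech Run-through starts before Tech Tracking ends → Tech Tracking and Tech Run-through overlap.
Tech Run-through starts after Woodwind Overdub ends.

Dress Rehearsal & Sectional Rehearsal, Dress Rehearsal & Tech Session, Sectional Rehearsal & Tech Session, Soloist Warm-up & Tech Session, Soloist Warm-up & Tech Tracking, Tech Run-through & Tech Tracking, Tech Tracking & Woodwind Overdub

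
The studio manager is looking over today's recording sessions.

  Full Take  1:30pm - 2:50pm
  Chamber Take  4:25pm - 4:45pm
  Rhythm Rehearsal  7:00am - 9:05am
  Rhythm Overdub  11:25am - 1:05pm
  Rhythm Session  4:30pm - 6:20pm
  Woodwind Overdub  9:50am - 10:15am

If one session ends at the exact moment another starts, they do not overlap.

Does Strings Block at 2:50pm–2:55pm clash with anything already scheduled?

Rhythm Rehearsal: ends 9:05am at or before Strings Block starts 2:50pm → clear.
Woodwind Overdub: ends 10:15am at or before Strings Block starts 2:50pm → clear.
Rhythm Overdub: ends 1:05pm at or before Strings Block starts 2:50pm → clear.
Full Take: ends 2:50pm at or before Strings Block starts 2:50pm → clear.
Chamber Take: starts 4:25pm at or after Strings Block ends 2:55pm → clear.
Rhythm Session: starts 4:30pm at or after Strings Block ends 2:55pm → clear.

No — it doesn't clash with anything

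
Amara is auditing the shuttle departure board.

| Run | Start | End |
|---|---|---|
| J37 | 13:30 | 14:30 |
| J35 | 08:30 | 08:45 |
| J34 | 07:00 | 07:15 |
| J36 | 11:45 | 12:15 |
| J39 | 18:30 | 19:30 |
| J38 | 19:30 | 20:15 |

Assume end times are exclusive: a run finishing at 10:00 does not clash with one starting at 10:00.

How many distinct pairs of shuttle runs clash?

0

Check each pair: they overlap iff neither finishes before the other starts.
Sorted by start: J34, J35, J36, J37, J39, J38.
J35 starts after J34 ends — done with J34.
J36 starts after J35 ends — done with J35.
J37 starts after J36 ends — done with J36.
J39 starts after J37 ends — done with J37.
J38 starts exactly when J39 ends (back-to-back, no overlap).
No pair overlaps.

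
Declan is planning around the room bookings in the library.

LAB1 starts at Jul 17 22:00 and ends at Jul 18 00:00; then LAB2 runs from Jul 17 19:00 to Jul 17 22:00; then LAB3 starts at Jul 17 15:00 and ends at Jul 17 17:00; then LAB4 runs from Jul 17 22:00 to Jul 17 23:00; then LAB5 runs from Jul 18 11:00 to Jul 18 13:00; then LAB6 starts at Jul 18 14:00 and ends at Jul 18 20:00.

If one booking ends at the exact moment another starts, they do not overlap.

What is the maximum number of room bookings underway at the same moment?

2

Walk through starts and ends in time order (an end at T is processed before a start at T):
Jul 17 15:00 start LAB3 → 1
Jul 17 17:00 end LAB3 → 0
Jul 17 19:00 start LAB2 → 1
Jul 17 22:00 end LAB2 → 0
Jul 17 22:00 start LAB1 → 1
Jul 17 22:00 start LAB4 → 2
Jul 17 23:00 end LAB4 → 1
Jul 18 00:00 end LAB1 → 0
Jul 18 11:00 start LAB5 → 1
Jul 18 13:00 end LAB5 → 0
Jul 18 14:00 start LAB6 → 1
Jul 18 20:00 end LAB6 → 0
Peak is 2, at Jul 17 22:00 (LAB1, LAB4).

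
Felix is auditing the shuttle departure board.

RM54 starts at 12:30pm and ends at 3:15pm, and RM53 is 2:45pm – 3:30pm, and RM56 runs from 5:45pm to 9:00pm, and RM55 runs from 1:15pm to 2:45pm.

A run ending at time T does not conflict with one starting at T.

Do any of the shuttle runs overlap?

Sorted by start: RM54, RM55, RM53, RM56.
RM55 starts before RM54 ends → RM54 and RM55 overlap.
That's a conflict, so the schedule is not conflict-free.

Yes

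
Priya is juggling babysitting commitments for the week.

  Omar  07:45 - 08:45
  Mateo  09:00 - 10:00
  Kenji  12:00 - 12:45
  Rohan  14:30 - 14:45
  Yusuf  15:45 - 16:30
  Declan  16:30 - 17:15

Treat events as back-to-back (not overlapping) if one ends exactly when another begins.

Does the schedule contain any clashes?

No

Two intervals overlap when each starts before the other ends.
Sorted by start: Omar, Mateo, Kenji, Rohan, Yusuf, Declan.
Mateo starts after Omar ends — done with Omar.
Kenji starts after Mateo ends — done with Mateo.
Rohan starts after Kenji ends — done with Kenji.
Yusuf starts after Rohan ends — done with Rohan.
Declan starts exactly when Yusuf ends (back-to-back, no overlap).
Every pair is clear; the schedule has no overlaps.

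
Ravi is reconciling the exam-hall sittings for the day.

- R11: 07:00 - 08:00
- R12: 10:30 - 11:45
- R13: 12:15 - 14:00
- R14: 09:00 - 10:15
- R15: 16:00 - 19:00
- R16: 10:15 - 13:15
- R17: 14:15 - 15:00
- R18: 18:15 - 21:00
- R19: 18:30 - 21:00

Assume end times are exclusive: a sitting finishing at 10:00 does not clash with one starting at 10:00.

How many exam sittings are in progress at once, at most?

3

Sweep the timeline, counting +1 at each start and −1 at each end (ends before starts at a tie):
07:00 start R11 → 1
08:00 end R11 → 0
09:00 start R14 → 1
10:15 end R14 → 0
10:15 start R16 → 1
10:30 start R12 → 2
11:45 end R12 → 1
12:15 start R13 → 2
13:15 end R16 → 1
14:00 end R13 → 0
14:15 start R17 → 1
15:00 end R17 → 0
16:00 start R15 → 1
18:15 start R18 → 2
18:30 start R19 → 3
19:00 end R15 → 2
21:00 end R18 → 1
21:00 end R19 → 0
Peak is 3, at 18:30 (R15, R18, R19).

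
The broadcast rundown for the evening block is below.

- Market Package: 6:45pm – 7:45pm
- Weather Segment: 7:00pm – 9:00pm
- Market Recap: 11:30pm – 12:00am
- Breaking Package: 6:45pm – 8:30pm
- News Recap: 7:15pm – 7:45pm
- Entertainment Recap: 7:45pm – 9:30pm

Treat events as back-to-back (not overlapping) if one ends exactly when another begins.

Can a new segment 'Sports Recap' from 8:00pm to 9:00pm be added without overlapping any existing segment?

Breaking Package: starts 6:45pm before Sports Recap ends 9:00pm, and ends 8:30pm after Sports Recap starts 8:00pm → overlap.
Market Package: ends 7:45pm at or before Sports Recap starts 8:00pm → clear.
Weather Segment: starts 7:00pm before Sports Recap ends 9:00pm, and ends 9:00pm after Sports Recap starts 8:00pm → overlap.
News Recap: ends 7:45pm at or before Sports Recap starts 8:00pm → clear.
Entertainment Recap: starts 7:45pm before Sports Recap ends 9:00pm, and ends 9:30pm after Sports Recap starts 8:00pm → overlap.
Market Recap: starts 11:30pm at or after Sports Recap ends 9:00pm → clear.
Sports Recap overlaps Breaking Package, Weather Segment, Entertainment Recap.

No — it overlaps Breaking Package, Entertainment Recap, Weather Segment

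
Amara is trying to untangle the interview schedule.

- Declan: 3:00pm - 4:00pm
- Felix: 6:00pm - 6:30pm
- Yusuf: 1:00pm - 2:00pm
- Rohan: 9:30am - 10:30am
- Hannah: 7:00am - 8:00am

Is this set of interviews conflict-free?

Sorted by start: Hannah, Rohan, Yusuf, Declan, Felix.
Rohan starts after Hannah ends; Hannah is clear from here.
Yusuf starts after Rohan ends; Rohan is clear from here.
Declan starts after Yusuf ends; Yusuf is clear from here.
Felix starts after Declan ends.
Every pair is clear; the schedule has no overlaps.

Yes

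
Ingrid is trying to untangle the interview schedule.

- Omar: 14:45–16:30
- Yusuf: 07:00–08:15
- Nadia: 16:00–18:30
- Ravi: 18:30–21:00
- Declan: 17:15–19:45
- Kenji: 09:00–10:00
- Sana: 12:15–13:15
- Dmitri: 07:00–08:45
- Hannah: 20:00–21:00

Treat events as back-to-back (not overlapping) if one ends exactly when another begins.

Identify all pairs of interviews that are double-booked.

Check each pair: they overlap iff neither finishes before the other starts.
Sorted by start: Yusuf, Dmitri, Kenji, Sana, Omar, Nadia, Declan, Ravi, Hannah.
Dmitri starts before Yusuf ends → Yusuf and Dmitri overlap.
Kenji starts after Yusuf ends, so nothing later overlaps Yusuf either.
Kenji starts after Dmitri ends, so nothing later overlaps Dmitri either.
Sana starts after Kenji ends, so nothing later overlaps Kenji either.
Omar starts after Sana ends, so nothing later overlaps Sana either.
Nadia starts before Omar ends → Omar and Nadia overlap.
Declan starts after Omar ends, so nothing later overlaps Omar either.
Declan starts before Nadia ends → Nadia and Declan overlap.
Ravi starts exactly when Nadia ends (back-to-back, no overlap), so nothing later overlaps Nadia either.
Ravi starts before Declan ends → Declan and Ravi overlap.
Hannah starts after Declan ends.
Hannah starts before Ravi ends → Ravi and Hannah overlap.

Declan & Nadia, Declan & Ravi, Dmitri & Yusuf, Hannah & Ravi, Nadia & Omar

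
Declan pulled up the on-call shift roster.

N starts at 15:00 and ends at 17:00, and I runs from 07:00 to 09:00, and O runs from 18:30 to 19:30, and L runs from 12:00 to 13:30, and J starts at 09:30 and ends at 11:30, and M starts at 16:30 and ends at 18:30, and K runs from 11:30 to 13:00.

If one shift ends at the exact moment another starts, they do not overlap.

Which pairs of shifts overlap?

Sorted by start: I, J, K, L, N, M, O.
J starts after I ends, so I has no further overlaps.
K starts exactly when J ends (back-to-back, no overlap), so J has no further overlaps.
L starts before K ends → K and L overlap.
N starts after K ends, so K has no further overlaps.
N starts after L ends, so L has no further overlaps.
M starts before N ends → N and M overlap.
O starts after N ends.
O starts exactly when M ends (back-to-back, no overlap).

K & L, M & N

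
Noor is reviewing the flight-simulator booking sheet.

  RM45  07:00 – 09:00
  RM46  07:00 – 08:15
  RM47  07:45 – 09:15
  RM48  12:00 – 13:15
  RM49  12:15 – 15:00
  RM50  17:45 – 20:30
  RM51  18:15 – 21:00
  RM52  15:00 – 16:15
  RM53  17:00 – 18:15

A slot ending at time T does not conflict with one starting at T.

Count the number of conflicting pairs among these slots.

Sorted by start: RM45, RM46, RM47, RM48, RM49, RM52, RM53, RM50, RM51.
RM46 starts before RM45 ends → RM45 and RM46 overlap.
RM47 starts before RM45 ends → RM45 and RM47 overlap.
RM48 starts after RM45 ends — done with RM45.
RM47 starts before RM46 ends → RM46 and RM47 overlap.
RM48 starts after RM46 ends — done with RM46.
RM48 starts after RM47 ends — done with RM47.
RM49 starts before RM48 ends → RM48 and RM49 overlap.
RM52 starts after RM48 ends — done with RM48.
RM52 starts exactly when RM49 ends (back-to-back, no overlap) — done with RM49.
RM53 starts after RM52 ends — done with RM52.
RM50 starts before RM53 ends → RM53 and RM50 overlap.
RM51 starts exactly when RM53 ends (back-to-back, no overlap).
RM51 starts before RM50 ends → RM50 and RM51 overlap.
Overlapping pairs: RM45 & RM46, RM45 & RM47, RM46 & RM47, RM48 & RM49, RM50 & RM51, RM50 & RM53 — 6 in total.

6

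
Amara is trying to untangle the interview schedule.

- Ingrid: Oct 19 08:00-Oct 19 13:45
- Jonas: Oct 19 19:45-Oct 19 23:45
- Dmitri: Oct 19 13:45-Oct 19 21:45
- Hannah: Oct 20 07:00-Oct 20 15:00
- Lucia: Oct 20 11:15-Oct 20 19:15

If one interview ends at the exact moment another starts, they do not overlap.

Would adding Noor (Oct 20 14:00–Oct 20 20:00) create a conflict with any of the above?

Ingrid: ends Oct 19 13:45 at or before Noor starts Oct 20 14:00 → clear.
Dmitri: ends Oct 19 21:45 at or before Noor starts Oct 20 14:00 → clear.
Jonas: ends Oct 19 23:45 at or before Noor starts Oct 20 14:00 → clear.
Hannah: starts Oct 20 07:00 before Noor ends Oct 20 20:00, and ends Oct 20 15:00 after Noor starts Oct 20 14:00 → overlap.
Lucia: starts Oct 20 11:15 before Noor ends Oct 20 20:00, and ends Oct 20 19:15 after Noor starts Oct 20 14:00 → overlap.
Noor overlaps Hannah, Lucia.

Yes — it overlaps Hannah, Lucia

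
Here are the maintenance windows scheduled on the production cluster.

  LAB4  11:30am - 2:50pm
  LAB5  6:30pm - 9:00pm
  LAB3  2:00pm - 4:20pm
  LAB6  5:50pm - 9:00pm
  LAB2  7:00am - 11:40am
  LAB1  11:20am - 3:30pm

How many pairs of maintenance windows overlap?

Sorted by start: LAB2, LAB1, LAB4, LAB3, LAB6, LAB5.
LAB1 starts before LAB2 ends → LAB2 and LAB1 overlap.
LAB4 starts before LAB2 ends → LAB2 and LAB4 overlap.
LAB3 starts after LAB2 ends — done with LAB2.
LAB4 starts before LAB1 ends → LAB1 and LAB4 overlap.
LAB3 starts before LAB1 ends → LAB1 and LAB3 overlap.
LAB6 starts after LAB1 ends — done with LAB1.
LAB3 starts before LAB4 ends → LAB4 and LAB3 overlap.
LAB6 starts after LAB4 ends — done with LAB4.
LAB6 starts after LAB3 ends — done with LAB3.
LAB5 starts before LAB6 ends → LAB6 and LAB5 overlap.
Overlapping pairs: LAB1 & LAB2, LAB1 & LAB3, LAB1 & LAB4, LAB2 & LAB4, LAB3 & LAB4, LAB5 & LAB6 — 6 in total.

6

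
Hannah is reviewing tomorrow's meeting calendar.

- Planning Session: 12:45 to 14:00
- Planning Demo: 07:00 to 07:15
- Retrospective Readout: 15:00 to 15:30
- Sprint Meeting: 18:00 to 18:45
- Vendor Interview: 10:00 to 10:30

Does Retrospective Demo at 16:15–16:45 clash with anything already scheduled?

No — it doesn't clash with anything

Planning Demo: ends 07:15 at or before Retrospective Demo starts 16:15 → clear.
Vendor Interview: ends 10:30 at or before Retrospective Demo starts 16:15 → clear.
Planning Session: ends 14:00 at or before Retrospective Demo starts 16:15 → clear.
Retrospective Readout: ends 15:30 at or before Retrospective Demo starts 16:15 → clear.
Sprint Meeting: starts 18:00 at or after Retrospective Demo ends 16:45 → clear.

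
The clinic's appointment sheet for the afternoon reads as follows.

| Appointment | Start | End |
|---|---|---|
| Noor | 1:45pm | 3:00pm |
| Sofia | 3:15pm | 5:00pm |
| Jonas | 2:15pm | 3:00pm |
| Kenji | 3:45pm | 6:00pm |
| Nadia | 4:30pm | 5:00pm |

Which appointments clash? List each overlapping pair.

Jonas & Noor, Kenji & Nadia, Kenji & Sofia, Nadia & Sofia

Sorted by start: Noor, Jonas, Sofia, Kenji, Nadia.
Jonas starts before Noor ends → Noor and Jonas overlap.
Sofia starts after Noor ends, so Noor has no further overlaps.
Sofia starts after Jonas ends, so Jonas has no further overlaps.
Kenji starts before Sofia ends → Sofia and Kenji overlap.
Nadia starts before Sofia ends → Sofia and Nadia overlap.
Nadia starts before Kenji ends → Kenji and Nadia overlap.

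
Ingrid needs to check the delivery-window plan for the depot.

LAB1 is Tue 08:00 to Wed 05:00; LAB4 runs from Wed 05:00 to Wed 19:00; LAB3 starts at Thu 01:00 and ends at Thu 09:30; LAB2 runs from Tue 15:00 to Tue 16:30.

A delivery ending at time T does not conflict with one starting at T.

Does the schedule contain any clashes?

Check each pair: they overlap iff neither finishes before the other starts.
Sorted by start: LAB1, LAB2, LAB4, LAB3.
LAB2 starts before LAB1 ends → LAB1 and LAB2 overlap.
That's a conflict, so the schedule is not conflict-free.

Yes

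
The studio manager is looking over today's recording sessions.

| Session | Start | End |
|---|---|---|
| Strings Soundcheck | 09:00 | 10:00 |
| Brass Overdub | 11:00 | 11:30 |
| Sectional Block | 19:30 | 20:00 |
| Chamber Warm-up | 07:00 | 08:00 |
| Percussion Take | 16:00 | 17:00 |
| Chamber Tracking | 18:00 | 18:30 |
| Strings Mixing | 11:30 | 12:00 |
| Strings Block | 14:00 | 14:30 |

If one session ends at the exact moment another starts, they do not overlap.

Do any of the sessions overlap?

No

Sorted by start: Chamber Warm-up, Strings Soundcheck, Brass Overdub, Strings Mixing, Strings Block, Percussion Take, Chamber Tracking, Sectional Block.
Strings Soundcheck starts after Chamber Warm-up ends — done with Chamber Warm-up.
Brass Overdub starts after Strings Soundcheck ends — done with Strings Soundcheck.
Strings Mixing starts exactly when Brass Overdub ends (back-to-back, no overlap) — done with Brass Overdub.
Strings Block starts after Strings Mixing ends — done with Strings Mixing.
Percussion Take starts after Strings Block ends — done with Strings Block.
Chamber Tracking starts after Percussion Take ends — done with Percussion Take.
Sectional Block starts after Chamber Tracking ends.
Every pair is clear; the schedule has no overlaps.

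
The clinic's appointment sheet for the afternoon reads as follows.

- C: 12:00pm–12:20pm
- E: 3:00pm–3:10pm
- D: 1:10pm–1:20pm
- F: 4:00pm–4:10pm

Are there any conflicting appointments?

Sorted by start: C, D, E, F.
D starts after C ends — done with C.
E starts after D ends — done with D.
F starts after E ends.
Every pair is clear; the schedule has no overlaps.

No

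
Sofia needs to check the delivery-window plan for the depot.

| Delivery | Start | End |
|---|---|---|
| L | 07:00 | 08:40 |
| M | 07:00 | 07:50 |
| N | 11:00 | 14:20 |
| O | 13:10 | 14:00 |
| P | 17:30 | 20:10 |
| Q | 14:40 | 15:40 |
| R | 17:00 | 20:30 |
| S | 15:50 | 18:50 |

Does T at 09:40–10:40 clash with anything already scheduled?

L: ends 08:40 at or before T starts 09:40 → clear.
M: ends 07:50 at or before T starts 09:40 → clear.
N: starts 11:00 at or after T ends 10:40 → clear.
O: starts 13:10 at or after T ends 10:40 → clear.
Q: starts 14:40 at or after T ends 10:40 → clear.
S: starts 15:50 at or after T ends 10:40 → clear.
R: starts 17:00 at or after T ends 10:40 → clear.
P: starts 17:30 at or after T ends 10:40 → clear.

No — it doesn't clash with anything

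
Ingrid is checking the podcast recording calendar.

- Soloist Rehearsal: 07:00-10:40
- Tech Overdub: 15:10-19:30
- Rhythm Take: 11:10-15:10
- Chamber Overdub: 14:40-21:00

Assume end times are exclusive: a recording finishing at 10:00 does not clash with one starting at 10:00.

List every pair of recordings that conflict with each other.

Check each pair: they overlap iff neither finishes before the other starts.
Sorted by start: Soloist Rehearsal, Rhythm Take, Chamber Overdub, Tech Overdub.
Rhythm Take starts after Soloist Rehearsal ends — done with Soloist Rehearsal.
Chamber Overdub starts before Rhythm Take ends → Rhythm Take and Chamber Overdub overlap.
Tech Overdub starts exactly when Rhythm Take ends (back-to-back, no overlap).
Tech Overdub starts before Chamber Overdub ends → Chamber Overdub and Tech Overdub overlap.

Chamber Overdub & Rhythm Take, Chamber Overdub & Tech Overdub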